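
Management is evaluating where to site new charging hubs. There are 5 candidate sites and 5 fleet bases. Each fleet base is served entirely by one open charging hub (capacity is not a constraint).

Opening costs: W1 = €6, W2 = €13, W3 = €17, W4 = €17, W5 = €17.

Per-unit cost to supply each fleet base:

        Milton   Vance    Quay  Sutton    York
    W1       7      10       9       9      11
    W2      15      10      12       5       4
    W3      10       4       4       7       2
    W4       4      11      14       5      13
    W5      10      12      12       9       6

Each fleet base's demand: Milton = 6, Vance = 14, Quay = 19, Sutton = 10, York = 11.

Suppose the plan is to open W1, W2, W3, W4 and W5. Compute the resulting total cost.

Total cost: 298

Each fleet base is assigned to its cheapest site among the open ones.
{W1, W2, W3, W4, W5}: Milton→W4 4·6=24, Vance→W3 4·14=56, Quay→W3 4·19=76, Sutton→W2 5·10=50, York→W3 2·11=22. Service 228; fixed 70; total 298.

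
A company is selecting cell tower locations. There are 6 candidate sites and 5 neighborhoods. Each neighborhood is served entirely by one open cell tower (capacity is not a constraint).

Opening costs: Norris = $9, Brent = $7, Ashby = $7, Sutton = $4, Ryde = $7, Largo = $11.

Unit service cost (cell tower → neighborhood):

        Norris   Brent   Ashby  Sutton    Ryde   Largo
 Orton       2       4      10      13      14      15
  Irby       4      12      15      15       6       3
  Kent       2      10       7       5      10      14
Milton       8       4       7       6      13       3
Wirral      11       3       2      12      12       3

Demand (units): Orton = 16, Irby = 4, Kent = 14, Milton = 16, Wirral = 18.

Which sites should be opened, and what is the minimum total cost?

Open Norris, Ashby and Largo; minimum total cost 183.

For any fixed open set, each neighborhood goes to its cheapest open site; total = fixed + service.
{Norris, Ashby, Largo}: Orton→Norris 2·16=32, Irby→Largo 3·4=12, Kent→Norris 2·14=28, Milton→Largo 3·16=48, Wirral→Ashby 2·18=36. Service 156; fixed 27; total 183.
{Norris, Ashby, Sutton, Largo}: service 156 + fixed 31 = 187
{Norris, Brent, Ashby, Largo}: service 156 + fixed 34 = 190
{Norris, Brent, Ashby, Sutton, Ryde, Largo}: Orton→Norris 2·16=32, Irby→Largo 3·4=12, Kent→Norris 2·14=28, Milton→Largo 3·16=48, Wirral→Ashby 2·18=36. Service 156; fixed 45; total 201.
No other subset beats 183.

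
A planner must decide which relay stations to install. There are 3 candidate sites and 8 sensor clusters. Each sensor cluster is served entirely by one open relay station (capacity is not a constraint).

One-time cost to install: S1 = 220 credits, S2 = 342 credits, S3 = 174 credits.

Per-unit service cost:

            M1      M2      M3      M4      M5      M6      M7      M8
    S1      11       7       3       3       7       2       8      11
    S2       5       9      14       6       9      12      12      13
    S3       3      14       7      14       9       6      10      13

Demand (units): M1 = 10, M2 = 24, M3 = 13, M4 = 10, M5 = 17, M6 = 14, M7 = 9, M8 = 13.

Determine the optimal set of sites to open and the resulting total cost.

Open S1 only; minimum total cost 929.

For any fixed open set, each sensor cluster goes to its cheapest open site; total = fixed + service.
{S1}: M1→S1 11·10=110, M2→S1 7·24=168, M3→S1 3·13=39, M4→S1 3·10=30, M5→S1 7·17=119, M6→S1 2·14=28, M7→S1 8·9=72, M8→S1 11·13=143. Service 709; fixed 220; total 929.
{S1, S3}: service 629 + fixed 394 = 1023
{S1, S2}: service 649 + fixed 562 = 1211
{S1, S2, S3}: M1→S3 3·10=30, M2→S1 7·24=168, M3→S1 3·13=39, M4→S1 3·10=30, M5→S1 7·17=119, M6→S1 2·14=28, M7→S1 8·9=72, M8→S1 11·13=143. Service 629; fixed 736; total 1365.
(All 7 nonempty subsets were checked; S1 only is lowest.)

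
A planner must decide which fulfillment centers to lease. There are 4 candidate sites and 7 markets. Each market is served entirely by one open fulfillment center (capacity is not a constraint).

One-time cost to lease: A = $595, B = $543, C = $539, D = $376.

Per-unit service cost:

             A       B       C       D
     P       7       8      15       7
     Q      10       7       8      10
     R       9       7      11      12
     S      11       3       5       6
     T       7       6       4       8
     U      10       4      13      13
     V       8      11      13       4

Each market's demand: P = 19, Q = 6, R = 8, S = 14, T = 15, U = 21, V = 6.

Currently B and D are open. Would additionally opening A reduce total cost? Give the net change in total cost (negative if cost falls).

No — net change +595 (cost rises by 595).

Current service cost with {B, D}: 471.
Adding A: each market re-picks its cheapest; new service cost 471, saving 0.
Extra fixed cost: 595. Net change = 595 − 0 = 595.
(Totals: 1390 → 1985.)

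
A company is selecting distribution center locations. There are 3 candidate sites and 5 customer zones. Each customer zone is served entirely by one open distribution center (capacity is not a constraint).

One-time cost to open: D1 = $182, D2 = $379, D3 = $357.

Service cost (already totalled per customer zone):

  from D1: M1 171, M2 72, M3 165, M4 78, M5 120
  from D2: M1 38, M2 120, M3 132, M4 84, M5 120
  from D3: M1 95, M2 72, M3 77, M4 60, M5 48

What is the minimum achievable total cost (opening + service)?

For any fixed open set, each customer zone goes to its cheapest open site; total = fixed + service.
{D3}: M1→D3 95, M2→D3 72, M3→D3 77, M4→D3 60, M5→D3 48. Service 352; fixed 357; total 709.
{D1}: M1→D1 171, M2→D1 72, M3→D1 165, M4→D1 78, M5→D1 120. Service 606; fixed 182; total 788.
{D2}: M1→D2 38, M2→D2 120, M3→D2 132, M4→D2 84, M5→D2 120. Service 494; fixed 379; total 873.
{D1, D2, D3}: service 295 + fixed 918 = 1213
(All 7 nonempty subsets were checked; D3 only is lowest.)

Minimum total cost: 709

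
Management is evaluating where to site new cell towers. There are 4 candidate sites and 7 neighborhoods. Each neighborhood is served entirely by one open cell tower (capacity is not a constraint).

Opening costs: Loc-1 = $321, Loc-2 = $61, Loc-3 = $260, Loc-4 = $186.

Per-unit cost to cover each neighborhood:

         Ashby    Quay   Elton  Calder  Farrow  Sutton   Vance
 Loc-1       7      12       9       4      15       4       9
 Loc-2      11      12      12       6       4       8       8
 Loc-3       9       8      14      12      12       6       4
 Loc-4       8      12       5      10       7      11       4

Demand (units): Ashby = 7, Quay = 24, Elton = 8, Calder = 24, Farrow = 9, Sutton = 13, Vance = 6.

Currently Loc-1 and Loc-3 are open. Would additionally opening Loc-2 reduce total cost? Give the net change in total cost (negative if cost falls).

Yes — net change −11 (cost falls by 11).

Current service cost with {Loc-1, Loc-3}: 593.
Adding Loc-2: each neighborhood re-picks its cheapest; new service cost 521, saving 72.
Extra fixed cost: 61. Net change = 61 − 72 = -11.
(Totals: 1174 → 1163.)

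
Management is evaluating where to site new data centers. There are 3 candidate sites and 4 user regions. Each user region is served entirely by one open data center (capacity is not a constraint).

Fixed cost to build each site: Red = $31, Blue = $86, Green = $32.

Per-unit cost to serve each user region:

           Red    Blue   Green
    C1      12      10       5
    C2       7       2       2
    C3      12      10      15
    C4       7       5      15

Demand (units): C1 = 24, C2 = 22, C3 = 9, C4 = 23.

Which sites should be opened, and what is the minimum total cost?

For any fixed open set, each user region goes to its cheapest open site; total = fixed + service.
{Blue, Green}: C1→Green 5·24=120, C2→Blue 2·22=44, C3→Blue 10·9=90, C4→Blue 5·23=115. Service 369; fixed 118; total 487.
{Red, Green}: service 433 + fixed 63 = 496
{Red, Blue, Green}: service 369 + fixed 149 = 518
{Red}: C1→Red 12·24=288, C2→Red 7·22=154, C3→Red 12·9=108, C4→Red 7·23=161. Service 711; fixed 31; total 742.
No other subset beats 487.

Open Blue and Green; minimum total cost 487.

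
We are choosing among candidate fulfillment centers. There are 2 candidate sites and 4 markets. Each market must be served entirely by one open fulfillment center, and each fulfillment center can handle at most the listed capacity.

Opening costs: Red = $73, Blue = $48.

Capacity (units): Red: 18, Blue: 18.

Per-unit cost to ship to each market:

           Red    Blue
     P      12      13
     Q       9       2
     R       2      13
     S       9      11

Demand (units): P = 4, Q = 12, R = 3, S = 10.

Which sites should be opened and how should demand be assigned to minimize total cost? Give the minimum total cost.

Minimum total cost: 289

Open {Red, Blue}: P→Red 12·4=48, Q→Blue 2·12=24, R→Red 2·3=6, S→Red 9·10=90.
Loads: Red carries 17/18, Blue carries 12/18. Service 168; fixed 121; total 289.
Next best feasible plan costs 293.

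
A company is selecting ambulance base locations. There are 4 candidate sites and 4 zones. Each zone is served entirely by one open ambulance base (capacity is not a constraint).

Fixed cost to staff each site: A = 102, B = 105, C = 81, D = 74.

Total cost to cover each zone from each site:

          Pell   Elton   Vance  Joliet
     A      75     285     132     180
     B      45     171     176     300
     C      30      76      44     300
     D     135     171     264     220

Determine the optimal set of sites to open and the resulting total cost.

For any fixed open set, each zone goes to its cheapest open site; total = fixed + service.
{A, C}: Pell→C 30, Elton→C 76, Vance→C 44, Joliet→A 180. Service 330; fixed 183; total 513.
{C, D}: service 370 + fixed 155 = 525
{C}: Pell→C 30, Elton→C 76, Vance→C 44, Joliet→C 300. Service 450; fixed 81; total 531.
{A, B, C, D}: service 330 + fixed 362 = 692
No other subset beats 513.

Open A and C; minimum total cost 513.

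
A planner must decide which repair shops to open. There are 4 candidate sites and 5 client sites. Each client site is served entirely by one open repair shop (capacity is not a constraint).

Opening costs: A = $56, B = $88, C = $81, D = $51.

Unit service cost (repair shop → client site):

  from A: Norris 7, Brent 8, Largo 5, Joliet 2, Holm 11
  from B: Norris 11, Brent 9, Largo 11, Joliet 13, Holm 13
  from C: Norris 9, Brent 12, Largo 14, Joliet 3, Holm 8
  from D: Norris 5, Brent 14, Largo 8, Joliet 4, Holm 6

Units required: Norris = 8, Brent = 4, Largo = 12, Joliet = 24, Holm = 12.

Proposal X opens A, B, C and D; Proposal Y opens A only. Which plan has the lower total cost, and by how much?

Proposal X: {A, B, C, D}: Norris→D 5·8=40, Brent→A 8·4=32, Largo→A 5·12=60, Joliet→A 2·24=48, Holm→D 6·12=72. Service 252; fixed 276; total 528.
Proposal Y: {A}: Norris→A 7·8=56, Brent→A 8·4=32, Largo→A 5·12=60, Joliet→A 2·24=48, Holm→A 11·12=132. Service 328; fixed 56; total 384.
Difference: |528 − 384| = 144.

Proposal Y is cheaper by 144.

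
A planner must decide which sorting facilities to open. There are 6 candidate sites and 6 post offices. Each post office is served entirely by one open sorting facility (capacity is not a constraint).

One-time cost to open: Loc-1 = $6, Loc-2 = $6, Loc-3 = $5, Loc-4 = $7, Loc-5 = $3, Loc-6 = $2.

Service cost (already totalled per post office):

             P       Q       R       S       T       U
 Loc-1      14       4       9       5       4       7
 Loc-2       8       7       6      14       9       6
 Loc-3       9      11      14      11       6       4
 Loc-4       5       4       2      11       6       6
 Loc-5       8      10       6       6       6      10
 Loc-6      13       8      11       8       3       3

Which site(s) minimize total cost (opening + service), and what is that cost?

For any fixed open set, each post office goes to its cheapest open site; total = fixed + service.
{Loc-4, Loc-6}: P→Loc-4 5, Q→Loc-4 4, R→Loc-4 2, S→Loc-6 8, T→Loc-6 3, U→Loc-6 3. Service 25; fixed 9; total 34.
{Loc-4, Loc-5, Loc-6}: service 23 + fixed 12 = 35
{Loc-1, Loc-4, Loc-6}: P→Loc-4 5, Q→Loc-1 4, R→Loc-4 2, S→Loc-1 5, T→Loc-6 3, U→Loc-6 3. Service 22; fixed 15; total 37.
{Loc-1, Loc-2, Loc-3, Loc-4, Loc-5, Loc-6}: P→Loc-4 5, Q→Loc-1 4, R→Loc-4 2, S→Loc-1 5, T→Loc-6 3, U→Loc-6 3. Service 22; fixed 29; total 51.
No other subset beats 34.

Open Loc-4 and Loc-6; minimum total cost 34.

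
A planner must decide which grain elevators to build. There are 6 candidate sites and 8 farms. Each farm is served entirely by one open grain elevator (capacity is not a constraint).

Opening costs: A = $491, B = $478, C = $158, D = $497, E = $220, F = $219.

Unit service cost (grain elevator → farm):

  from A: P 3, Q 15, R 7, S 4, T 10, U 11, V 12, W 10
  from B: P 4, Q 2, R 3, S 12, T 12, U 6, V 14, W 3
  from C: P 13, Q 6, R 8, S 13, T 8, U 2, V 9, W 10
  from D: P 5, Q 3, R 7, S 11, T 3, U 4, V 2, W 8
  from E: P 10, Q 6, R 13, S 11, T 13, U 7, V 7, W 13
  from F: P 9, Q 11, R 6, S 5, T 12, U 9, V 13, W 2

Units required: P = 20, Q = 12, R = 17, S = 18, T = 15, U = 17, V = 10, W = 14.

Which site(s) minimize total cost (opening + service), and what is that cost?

For any fixed open set, each farm goes to its cheapest open site; total = fixed + service.
{C, F}: P→F 9·20=180, Q→C 6·12=72, R→F 6·17=102, S→F 5·18=90, T→C 8·15=120, U→C 2·17=34, V→C 9·10=90, W→F 2·14=28. Service 716; fixed 377; total 1093.
{D}: service 698 + fixed 497 = 1195
{D, F}: service 489 + fixed 716 = 1205
{A, B, C, D, E, F}: service 334 + fixed 2063 = 2397
No other subset beats 1093.

Open C and F; minimum total cost 1093.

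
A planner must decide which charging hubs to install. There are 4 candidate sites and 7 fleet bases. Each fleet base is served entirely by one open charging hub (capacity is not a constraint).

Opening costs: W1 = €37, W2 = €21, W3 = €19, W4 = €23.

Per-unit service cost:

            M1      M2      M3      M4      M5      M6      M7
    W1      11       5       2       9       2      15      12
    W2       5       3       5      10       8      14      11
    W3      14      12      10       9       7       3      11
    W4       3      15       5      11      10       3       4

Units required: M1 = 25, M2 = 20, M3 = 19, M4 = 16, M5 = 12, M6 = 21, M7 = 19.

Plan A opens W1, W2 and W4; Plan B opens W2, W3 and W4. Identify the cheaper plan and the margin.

Plan A is cheaper by 99.

Plan A: {W1, W2, W4}: M1→W4 3·25=75, M2→W2 3·20=60, M3→W1 2·19=38, M4→W1 9·16=144, M5→W1 2·12=24, M6→W4 3·21=63, M7→W4 4·19=76. Service 480; fixed 81; total 561.
Plan B: {W2, W3, W4}: M1→W4 3·25=75, M2→W2 3·20=60, M3→W2 5·19=95, M4→W3 9·16=144, M5→W3 7·12=84, M6→W3 3·21=63, M7→W4 4·19=76. Service 597; fixed 63; total 660.
Difference: |561 − 660| = 99.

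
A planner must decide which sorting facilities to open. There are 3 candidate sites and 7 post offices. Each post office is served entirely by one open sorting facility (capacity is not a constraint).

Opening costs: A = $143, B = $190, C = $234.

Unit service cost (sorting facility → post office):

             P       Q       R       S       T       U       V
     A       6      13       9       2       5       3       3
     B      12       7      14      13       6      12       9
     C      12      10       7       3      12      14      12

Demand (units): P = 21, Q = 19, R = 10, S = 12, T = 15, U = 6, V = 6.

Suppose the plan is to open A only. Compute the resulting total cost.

Each post office is assigned to its cheapest site among the open ones.
{A}: P→A 6·21=126, Q→A 13·19=247, R→A 9·10=90, S→A 2·12=24, T→A 5·15=75, U→A 3·6=18, V→A 3·6=18. Service 598; fixed 143; total 741.

Total cost: 741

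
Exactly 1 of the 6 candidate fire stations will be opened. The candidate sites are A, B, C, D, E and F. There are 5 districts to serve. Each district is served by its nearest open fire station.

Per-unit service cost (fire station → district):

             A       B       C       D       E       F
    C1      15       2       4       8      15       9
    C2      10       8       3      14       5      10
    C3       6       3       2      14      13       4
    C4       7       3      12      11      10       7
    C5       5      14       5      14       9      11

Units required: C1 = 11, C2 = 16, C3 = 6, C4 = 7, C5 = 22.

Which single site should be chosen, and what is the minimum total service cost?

Choose C only; total service cost 298.

With exactly 1 open, each district uses its cheapest among the chosen.
{C}: C1→C 4·11=44, C2→C 3·16=48, C3→C 2·6=12, C4→C 12·7=84, C5→C 5·22=110. Service cost 298.
{B}: service cost 497
{A}: service cost 520
Among all 6 size-1 choices, {C} is lowest.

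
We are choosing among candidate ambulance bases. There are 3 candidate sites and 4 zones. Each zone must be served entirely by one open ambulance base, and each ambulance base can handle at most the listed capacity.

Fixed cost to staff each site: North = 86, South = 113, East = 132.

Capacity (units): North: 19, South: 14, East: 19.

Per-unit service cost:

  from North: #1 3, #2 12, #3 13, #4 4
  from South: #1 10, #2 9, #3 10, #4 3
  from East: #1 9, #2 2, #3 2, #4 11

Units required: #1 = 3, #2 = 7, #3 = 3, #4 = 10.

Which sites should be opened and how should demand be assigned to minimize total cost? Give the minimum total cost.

Minimum total cost: 287

Open {North, East}: #1→North 3·3=9, #2→East 2·7=14, #3→East 2·3=6, #4→North 4·10=40.
Loads: North carries 13/19, East carries 10/19. Service 69; fixed 218; total 287.
Next best feasible plan costs 305.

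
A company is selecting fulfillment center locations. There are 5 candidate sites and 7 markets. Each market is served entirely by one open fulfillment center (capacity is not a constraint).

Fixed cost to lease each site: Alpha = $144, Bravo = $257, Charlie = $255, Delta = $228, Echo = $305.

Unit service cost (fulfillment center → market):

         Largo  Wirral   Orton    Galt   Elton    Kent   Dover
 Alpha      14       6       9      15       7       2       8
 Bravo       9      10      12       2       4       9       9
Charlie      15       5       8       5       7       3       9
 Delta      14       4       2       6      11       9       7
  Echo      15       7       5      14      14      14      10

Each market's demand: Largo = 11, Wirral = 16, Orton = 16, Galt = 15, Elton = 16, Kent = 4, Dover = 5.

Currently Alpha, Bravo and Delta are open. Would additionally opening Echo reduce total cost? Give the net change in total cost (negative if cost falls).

Current service cost with {Alpha, Bravo, Delta}: 332.
Adding Echo: each market re-picks its cheapest; new service cost 332, saving 0.
Extra fixed cost: 305. Net change = 305 − 0 = 305.
(Totals: 961 → 1266.)

No — net change +305 (cost rises by 305).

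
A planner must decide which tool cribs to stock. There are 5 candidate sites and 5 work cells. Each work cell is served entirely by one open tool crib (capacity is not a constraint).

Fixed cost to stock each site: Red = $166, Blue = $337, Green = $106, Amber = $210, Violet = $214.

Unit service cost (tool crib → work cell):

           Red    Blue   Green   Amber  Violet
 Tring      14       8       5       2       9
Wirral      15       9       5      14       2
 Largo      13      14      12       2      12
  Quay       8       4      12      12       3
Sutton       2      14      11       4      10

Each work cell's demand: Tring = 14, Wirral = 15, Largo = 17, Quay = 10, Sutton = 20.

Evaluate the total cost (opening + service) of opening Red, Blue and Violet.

Total cost: 1133

Each work cell is assigned to its cheapest site among the open ones.
{Red, Blue, Violet}: Tring→Blue 8·14=112, Wirral→Violet 2·15=30, Largo→Violet 12·17=204, Quay→Violet 3·10=30, Sutton→Red 2·20=40. Service 416; fixed 717; total 1133.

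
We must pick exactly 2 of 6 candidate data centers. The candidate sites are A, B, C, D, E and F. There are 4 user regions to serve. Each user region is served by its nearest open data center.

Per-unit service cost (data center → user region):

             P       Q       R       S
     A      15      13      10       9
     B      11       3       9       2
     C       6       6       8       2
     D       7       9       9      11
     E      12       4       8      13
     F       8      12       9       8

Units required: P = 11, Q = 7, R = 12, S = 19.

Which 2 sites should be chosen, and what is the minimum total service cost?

With exactly 2 open, each user region uses its cheapest among the chosen.
{B, C}: P→C 6·11=66, Q→B 3·7=21, R→C 8·12=96, S→B 2·19=38. Service cost 221.
{C, E}: service cost 228
{A, C}: service cost 242
Among all 15 size-2 choices, {B, C} is lowest.

Choose B and C; total service cost 221.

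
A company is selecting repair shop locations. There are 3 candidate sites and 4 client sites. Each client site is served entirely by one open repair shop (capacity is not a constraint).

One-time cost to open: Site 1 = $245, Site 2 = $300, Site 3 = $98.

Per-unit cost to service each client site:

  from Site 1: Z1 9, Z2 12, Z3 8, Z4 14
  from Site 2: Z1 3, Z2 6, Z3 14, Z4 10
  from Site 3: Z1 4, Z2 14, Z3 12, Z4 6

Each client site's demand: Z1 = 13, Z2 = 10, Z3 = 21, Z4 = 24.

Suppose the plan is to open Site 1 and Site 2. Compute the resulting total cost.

Total cost: 1052

Each client site is assigned to its cheapest site among the open ones.
{Site 1, Site 2}: Z1→Site 2 3·13=39, Z2→Site 2 6·10=60, Z3→Site 1 8·21=168, Z4→Site 2 10·24=240. Service 507; fixed 545; total 1052.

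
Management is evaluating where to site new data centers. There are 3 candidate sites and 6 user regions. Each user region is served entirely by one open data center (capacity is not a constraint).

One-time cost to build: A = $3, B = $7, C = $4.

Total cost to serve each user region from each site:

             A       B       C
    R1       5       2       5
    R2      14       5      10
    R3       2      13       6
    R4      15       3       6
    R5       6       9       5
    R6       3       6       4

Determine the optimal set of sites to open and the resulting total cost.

Open A and B; minimum total cost 31.

For any fixed open set, each user region goes to its cheapest open site; total = fixed + service.
{A, B}: R1→B 2, R2→B 5, R3→A 2, R4→B 3, R5→A 6, R6→A 3. Service 21; fixed 10; total 31.
{A, B, C}: service 20 + fixed 14 = 34
{B, C}: R1→B 2, R2→B 5, R3→C 6, R4→B 3, R5→C 5, R6→C 4. Service 25; fixed 11; total 36.
{A}: R1→A 5, R2→A 14, R3→A 2, R4→A 15, R5→A 6, R6→A 3. Service 45; fixed 3; total 48.
No other subset beats 31.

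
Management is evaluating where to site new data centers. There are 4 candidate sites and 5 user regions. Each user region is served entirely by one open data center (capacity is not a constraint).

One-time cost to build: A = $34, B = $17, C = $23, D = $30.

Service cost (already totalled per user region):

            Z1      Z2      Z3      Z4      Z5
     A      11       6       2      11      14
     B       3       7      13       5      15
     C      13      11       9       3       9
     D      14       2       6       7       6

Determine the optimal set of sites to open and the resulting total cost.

For any fixed open set, each user region goes to its cheapest open site; total = fixed + service.
{B}: Z1→B 3, Z2→B 7, Z3→B 13, Z4→B 5, Z5→B 15. Service 43; fixed 17; total 60.
{D}: service 35 + fixed 30 = 65
{C}: Z1→C 13, Z2→C 11, Z3→C 9, Z4→C 3, Z5→C 9. Service 45; fixed 23; total 68.
{A, B, C, D}: service 16 + fixed 104 = 120
(All 15 nonempty subsets were checked; B only is lowest.)

Open B only; minimum total cost 60.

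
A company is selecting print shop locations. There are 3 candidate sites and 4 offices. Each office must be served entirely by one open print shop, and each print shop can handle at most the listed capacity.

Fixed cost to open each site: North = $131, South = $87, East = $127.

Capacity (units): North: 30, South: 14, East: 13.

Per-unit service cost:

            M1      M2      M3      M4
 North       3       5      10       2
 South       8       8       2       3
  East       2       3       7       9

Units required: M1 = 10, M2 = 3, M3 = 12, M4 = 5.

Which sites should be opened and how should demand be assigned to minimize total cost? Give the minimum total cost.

Open {North, South}: M1→North 3·10=30, M2→North 5·3=15, M3→South 2·12=24, M4→North 2·5=10.
Loads: North carries 18/30, South carries 12/14. Service 79; fixed 218; total 297.
Next best feasible plan costs 306.

Minimum total cost: 297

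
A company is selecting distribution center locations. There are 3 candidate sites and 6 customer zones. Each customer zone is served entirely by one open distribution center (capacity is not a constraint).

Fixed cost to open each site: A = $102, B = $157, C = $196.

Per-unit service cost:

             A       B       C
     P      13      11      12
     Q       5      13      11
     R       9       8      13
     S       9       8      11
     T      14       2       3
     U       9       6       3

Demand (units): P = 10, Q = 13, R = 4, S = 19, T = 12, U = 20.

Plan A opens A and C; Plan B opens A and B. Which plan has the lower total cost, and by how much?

Plan A: {A, C}: P→C 12·10=120, Q→A 5·13=65, R→A 9·4=36, S→A 9·19=171, T→C 3·12=36, U→C 3·20=60. Service 488; fixed 298; total 786.
Plan B: {A, B}: P→B 11·10=110, Q→A 5·13=65, R→B 8·4=32, S→B 8·19=152, T→B 2·12=24, U→B 6·20=120. Service 503; fixed 259; total 762.
Difference: |786 − 762| = 24.

Plan B is cheaper by 24.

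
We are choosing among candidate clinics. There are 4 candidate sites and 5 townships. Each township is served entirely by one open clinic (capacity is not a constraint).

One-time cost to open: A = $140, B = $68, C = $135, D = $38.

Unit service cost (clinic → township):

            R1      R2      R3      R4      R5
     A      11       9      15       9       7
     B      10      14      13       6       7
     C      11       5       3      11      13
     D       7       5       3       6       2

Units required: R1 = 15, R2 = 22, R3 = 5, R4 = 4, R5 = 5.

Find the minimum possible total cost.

Minimum total cost: 302

For any fixed open set, each township goes to its cheapest open site; total = fixed + service.
{D}: R1→D 7·15=105, R2→D 5·22=110, R3→D 3·5=15, R4→D 6·4=24, R5→D 2·5=10. Service 264; fixed 38; total 302.
{B, D}: service 264 + fixed 106 = 370
{C, D}: R1→D 7·15=105, R2→C 5·22=110, R3→C 3·5=15, R4→D 6·4=24, R5→D 2·5=10. Service 264; fixed 173; total 437.
{A, B, C, D}: R1→D 7·15=105, R2→C 5·22=110, R3→C 3·5=15, R4→B 6·4=24, R5→D 2·5=10. Service 264; fixed 381; total 645.
No other subset beats 302.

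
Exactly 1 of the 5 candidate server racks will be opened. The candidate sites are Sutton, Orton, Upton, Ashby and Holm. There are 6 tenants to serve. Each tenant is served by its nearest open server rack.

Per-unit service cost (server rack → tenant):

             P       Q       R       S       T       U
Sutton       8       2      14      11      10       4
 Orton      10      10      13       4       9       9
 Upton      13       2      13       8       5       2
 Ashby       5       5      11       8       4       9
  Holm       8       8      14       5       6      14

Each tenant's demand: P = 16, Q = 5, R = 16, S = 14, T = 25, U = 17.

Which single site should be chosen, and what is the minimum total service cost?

With exactly 1 open, each tenant uses its cheapest among the chosen.
{Ashby}: P→Ashby 5·16=80, Q→Ashby 5·5=25, R→Ashby 11·16=176, S→Ashby 8·14=112, T→Ashby 4·25=100, U→Ashby 9·17=153. Service cost 646.
{Upton}: service cost 697
{Sutton}: service cost 834
Among all 5 size-1 choices, {Ashby} is lowest.

Choose Ashby only; total service cost 646.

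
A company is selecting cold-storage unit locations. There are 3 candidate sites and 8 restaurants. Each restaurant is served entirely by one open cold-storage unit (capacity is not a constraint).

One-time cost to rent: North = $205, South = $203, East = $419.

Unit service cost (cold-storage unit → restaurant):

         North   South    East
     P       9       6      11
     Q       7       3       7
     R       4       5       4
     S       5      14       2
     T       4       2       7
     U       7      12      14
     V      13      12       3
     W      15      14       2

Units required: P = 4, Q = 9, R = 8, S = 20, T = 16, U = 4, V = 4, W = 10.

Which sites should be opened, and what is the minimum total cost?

Open North only; minimum total cost 730.

For any fixed open set, each restaurant goes to its cheapest open site; total = fixed + service.
{North}: P→North 9·4=36, Q→North 7·9=63, R→North 4·8=32, S→North 5·20=100, T→North 4·16=64, U→North 7·4=28, V→North 13·4=52, W→North 15·10=150. Service 525; fixed 205; total 730.
{East}: P→East 11·4=44, Q→East 7·9=63, R→East 4·8=32, S→East 2·20=40, T→East 7·16=112, U→East 14·4=56, V→East 3·4=12, W→East 2·10=20. Service 379; fixed 419; total 798.
{North, South}: P→South 6·4=24, Q→South 3·9=27, R→North 4·8=32, S→North 5·20=100, T→South 2·16=32, U→North 7·4=28, V→South 12·4=48, W→South 14·10=140. Service 431; fixed 408; total 839.
{North, South, East}: P→South 6·4=24, Q→South 3·9=27, R→North 4·8=32, S→East 2·20=40, T→South 2·16=32, U→North 7·4=28, V→East 3·4=12, W→East 2·10=20. Service 215; fixed 827; total 1042.
No other subset beats 730.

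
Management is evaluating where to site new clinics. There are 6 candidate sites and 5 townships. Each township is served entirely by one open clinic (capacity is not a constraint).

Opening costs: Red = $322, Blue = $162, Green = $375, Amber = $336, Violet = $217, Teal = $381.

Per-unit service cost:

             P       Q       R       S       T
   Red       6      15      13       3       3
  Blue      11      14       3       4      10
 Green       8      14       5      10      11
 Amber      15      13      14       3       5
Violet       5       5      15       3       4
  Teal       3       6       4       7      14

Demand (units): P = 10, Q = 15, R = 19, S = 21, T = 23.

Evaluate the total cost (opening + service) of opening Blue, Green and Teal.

Each township is assigned to its cheapest site among the open ones.
{Blue, Green, Teal}: P→Teal 3·10=30, Q→Teal 6·15=90, R→Blue 3·19=57, S→Blue 4·21=84, T→Blue 10·23=230. Service 491; fixed 918; total 1409.

Total cost: 1409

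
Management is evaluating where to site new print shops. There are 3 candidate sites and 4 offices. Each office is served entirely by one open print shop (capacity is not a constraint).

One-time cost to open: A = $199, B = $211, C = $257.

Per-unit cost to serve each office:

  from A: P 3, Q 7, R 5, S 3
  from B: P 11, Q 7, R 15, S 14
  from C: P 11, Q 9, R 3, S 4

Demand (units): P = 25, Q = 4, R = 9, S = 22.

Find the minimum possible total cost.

For any fixed open set, each office goes to its cheapest open site; total = fixed + service.
{A}: P→A 3·25=75, Q→A 7·4=28, R→A 5·9=45, S→A 3·22=66. Service 214; fixed 199; total 413.
{A, B}: service 214 + fixed 410 = 624
{A, C}: service 196 + fixed 456 = 652
{A, B, C}: P→A 3·25=75, Q→A 7·4=28, R→C 3·9=27, S→A 3·22=66. Service 196; fixed 667; total 863.
No other subset beats 413.

Minimum total cost: 413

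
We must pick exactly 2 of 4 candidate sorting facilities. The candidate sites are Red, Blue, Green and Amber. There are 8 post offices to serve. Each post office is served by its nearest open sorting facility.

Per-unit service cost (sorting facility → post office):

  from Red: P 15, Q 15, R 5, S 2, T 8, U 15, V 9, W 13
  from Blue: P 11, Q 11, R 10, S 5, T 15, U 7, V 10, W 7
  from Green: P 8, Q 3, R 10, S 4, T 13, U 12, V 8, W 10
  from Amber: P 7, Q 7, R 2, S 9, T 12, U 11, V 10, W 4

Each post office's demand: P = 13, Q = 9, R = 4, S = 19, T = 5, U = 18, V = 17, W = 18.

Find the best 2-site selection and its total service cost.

With exactly 2 open, each post office uses its cheapest among the chosen.
{Red, Amber}: P→Amber 7·13=91, Q→Amber 7·9=63, R→Amber 2·4=8, S→Red 2·19=38, T→Red 8·5=40, U→Amber 11·18=198, V→Red 9·17=153, W→Amber 4·18=72. Service cost 663.
{Green, Amber}: service cost 668
{Blue, Amber}: service cost 685
Among all 6 size-2 choices, {Red, Amber} is lowest.

Choose Red and Amber; total service cost 663.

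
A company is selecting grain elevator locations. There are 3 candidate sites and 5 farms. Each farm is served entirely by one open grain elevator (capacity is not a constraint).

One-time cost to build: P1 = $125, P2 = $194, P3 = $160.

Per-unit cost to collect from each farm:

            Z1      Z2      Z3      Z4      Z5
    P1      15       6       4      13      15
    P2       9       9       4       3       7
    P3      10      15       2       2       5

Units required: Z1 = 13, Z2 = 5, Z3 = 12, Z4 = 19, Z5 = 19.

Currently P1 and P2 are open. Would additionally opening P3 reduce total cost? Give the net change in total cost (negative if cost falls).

Current service cost with {P1, P2}: 385.
Adding P3: each farm re-picks its cheapest; new service cost 304, saving 81.
Extra fixed cost: 160. Net change = 160 − 81 = 79.
(Totals: 704 → 783.)

No — net change +79 (cost rises by 79).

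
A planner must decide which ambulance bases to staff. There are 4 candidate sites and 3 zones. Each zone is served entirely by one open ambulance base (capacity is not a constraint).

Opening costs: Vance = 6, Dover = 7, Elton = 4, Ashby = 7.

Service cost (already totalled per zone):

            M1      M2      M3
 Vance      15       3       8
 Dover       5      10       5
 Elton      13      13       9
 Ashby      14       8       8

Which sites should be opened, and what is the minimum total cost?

Open Vance and Dover; minimum total cost 26.

For any fixed open set, each zone goes to its cheapest open site; total = fixed + service.
{Vance, Dover}: M1→Dover 5, M2→Vance 3, M3→Dover 5. Service 13; fixed 13; total 26.
{Dover}: service 20 + fixed 7 = 27
{Vance, Dover, Elton}: M1→Dover 5, M2→Vance 3, M3→Dover 5. Service 13; fixed 17; total 30.
{Vance, Dover, Elton, Ashby}: M1→Dover 5, M2→Vance 3, M3→Dover 5. Service 13; fixed 24; total 37.
(All 15 nonempty subsets were checked; Vance and Dover is lowest.)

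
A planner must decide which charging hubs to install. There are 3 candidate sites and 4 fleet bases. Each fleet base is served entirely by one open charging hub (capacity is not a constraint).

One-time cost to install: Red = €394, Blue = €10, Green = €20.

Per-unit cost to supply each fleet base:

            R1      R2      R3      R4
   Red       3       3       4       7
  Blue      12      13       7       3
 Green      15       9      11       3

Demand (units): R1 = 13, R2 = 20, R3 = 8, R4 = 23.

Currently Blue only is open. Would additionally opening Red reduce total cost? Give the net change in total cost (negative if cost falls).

Current service cost with {Blue}: 541.
Adding Red: each fleet base re-picks its cheapest; new service cost 200, saving 341.
Extra fixed cost: 394. Net change = 394 − 341 = 53.
(Totals: 551 → 604.)

No — net change +53 (cost rises by 53).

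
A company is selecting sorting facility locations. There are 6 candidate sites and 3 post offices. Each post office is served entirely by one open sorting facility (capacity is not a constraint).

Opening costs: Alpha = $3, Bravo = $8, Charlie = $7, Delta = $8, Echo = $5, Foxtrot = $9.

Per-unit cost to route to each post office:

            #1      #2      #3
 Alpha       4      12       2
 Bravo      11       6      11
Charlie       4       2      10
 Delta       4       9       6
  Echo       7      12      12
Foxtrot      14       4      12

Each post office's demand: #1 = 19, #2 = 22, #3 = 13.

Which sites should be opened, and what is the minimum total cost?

Open Alpha and Charlie; minimum total cost 156.

For any fixed open set, each post office goes to its cheapest open site; total = fixed + service.
{Alpha, Charlie}: #1→Alpha 4·19=76, #2→Charlie 2·22=44, #3→Alpha 2·13=26. Service 146; fixed 10; total 156.
{Alpha, Charlie, Echo}: service 146 + fixed 15 = 161
{Alpha, Bravo, Charlie}: service 146 + fixed 18 = 164
{Alpha, Bravo, Charlie, Delta, Echo, Foxtrot}: service 146 + fixed 40 = 186
No other subset beats 156.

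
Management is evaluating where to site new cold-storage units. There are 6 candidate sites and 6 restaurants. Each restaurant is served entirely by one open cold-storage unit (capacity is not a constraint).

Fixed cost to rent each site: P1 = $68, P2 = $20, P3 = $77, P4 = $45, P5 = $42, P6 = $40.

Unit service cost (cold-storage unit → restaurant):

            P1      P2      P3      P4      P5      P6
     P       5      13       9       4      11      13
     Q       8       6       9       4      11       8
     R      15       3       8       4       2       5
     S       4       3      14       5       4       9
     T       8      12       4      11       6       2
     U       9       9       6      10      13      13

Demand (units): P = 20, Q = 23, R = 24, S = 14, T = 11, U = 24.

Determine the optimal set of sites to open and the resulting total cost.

Open P2, P3 and P4; minimum total cost 616.

For any fixed open set, each restaurant goes to its cheapest open site; total = fixed + service.
{P2, P3, P4}: P→P4 4·20=80, Q→P4 4·23=92, R→P2 3·24=72, S→P2 3·14=42, T→P3 4·11=44, U→P3 6·24=144. Service 474; fixed 142; total 616.
{P3, P4, P5}: service 464 + fixed 164 = 628
{P2, P4, P6}: P→P4 4·20=80, Q→P4 4·23=92, R→P2 3·24=72, S→P2 3·14=42, T→P6 2·11=22, U→P2 9·24=216. Service 524; fixed 105; total 629.
{P1, P2, P3, P4, P5, P6}: P→P4 4·20=80, Q→P4 4·23=92, R→P5 2·24=48, S→P2 3·14=42, T→P6 2·11=22, U→P3 6·24=144. Service 428; fixed 292; total 720.
No other subset beats 616.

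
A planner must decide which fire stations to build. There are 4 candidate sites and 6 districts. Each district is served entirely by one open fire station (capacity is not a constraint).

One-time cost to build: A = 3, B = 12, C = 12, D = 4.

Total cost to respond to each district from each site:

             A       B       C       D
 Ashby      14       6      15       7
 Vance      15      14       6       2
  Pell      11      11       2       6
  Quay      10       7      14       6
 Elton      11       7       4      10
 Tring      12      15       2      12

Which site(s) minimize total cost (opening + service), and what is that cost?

For any fixed open set, each district goes to its cheapest open site; total = fixed + service.
{C, D}: Ashby→D 7, Vance→D 2, Pell→C 2, Quay→D 6, Elton→C 4, Tring→C 2. Service 23; fixed 16; total 39.
{A, C, D}: service 23 + fixed 19 = 42
{D}: service 43 + fixed 4 = 47
{A, B, C, D}: Ashby→B 6, Vance→D 2, Pell→C 2, Quay→D 6, Elton→C 4, Tring→C 2. Service 22; fixed 31; total 53.
(All 15 nonempty subsets were checked; C and D is lowest.)

Open C and D; minimum total cost 39.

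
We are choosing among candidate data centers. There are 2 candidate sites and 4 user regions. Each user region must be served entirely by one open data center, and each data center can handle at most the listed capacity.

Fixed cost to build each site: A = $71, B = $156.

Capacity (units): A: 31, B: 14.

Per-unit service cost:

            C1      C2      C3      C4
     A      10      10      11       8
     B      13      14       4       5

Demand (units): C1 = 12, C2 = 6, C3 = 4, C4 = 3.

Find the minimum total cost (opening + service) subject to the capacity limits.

Minimum total cost: 319

Open {A}: C1→A 10·12=120, C2→A 10·6=60, C3→A 11·4=44, C4→A 8·3=24.
Loads: A carries 25/31. Service 248; fixed 71; total 319.
Next best feasible plan costs 438.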